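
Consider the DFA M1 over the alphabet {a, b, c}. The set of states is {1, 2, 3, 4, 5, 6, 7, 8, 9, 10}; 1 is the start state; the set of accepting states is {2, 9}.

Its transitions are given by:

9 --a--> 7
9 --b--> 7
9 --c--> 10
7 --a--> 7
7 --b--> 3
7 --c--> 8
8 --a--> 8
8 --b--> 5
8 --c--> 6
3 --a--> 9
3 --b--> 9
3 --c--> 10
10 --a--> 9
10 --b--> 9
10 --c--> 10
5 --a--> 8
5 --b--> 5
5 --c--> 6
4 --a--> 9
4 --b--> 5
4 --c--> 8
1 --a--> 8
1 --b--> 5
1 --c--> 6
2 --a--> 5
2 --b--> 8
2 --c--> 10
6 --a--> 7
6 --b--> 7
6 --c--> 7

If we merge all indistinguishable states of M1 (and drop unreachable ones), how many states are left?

5

First remove the unreachable states {2,4}; 8 states remain.
Start with accepting vs non-accepting: {9} | {1,3,5,6,7,8,10}.
Split {1,3,5,6,7,8,10} by δ(·,a) → {1,5,6,7,8} and {3,10}.
On input b, block {1,5,6,7,8} splits into {1,5,6,8} and {7}.
On input a, block {1,5,6,8} splits into {1,5,8} and {6}.
The partition is now stable with 5 blocks: {9} | {1,5,8} | {3,10} | {7} | {6}.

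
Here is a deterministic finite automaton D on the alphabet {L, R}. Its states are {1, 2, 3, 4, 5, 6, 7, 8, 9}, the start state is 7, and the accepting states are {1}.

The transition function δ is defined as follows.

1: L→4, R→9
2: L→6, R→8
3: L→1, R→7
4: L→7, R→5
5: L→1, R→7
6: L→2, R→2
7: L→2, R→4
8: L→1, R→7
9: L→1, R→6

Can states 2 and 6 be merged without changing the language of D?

First remove the unreachable states {3}; 8 states remain.
Initial partition by acceptance: {1} | {2,4,5,6,7,8,9}.
Refine {2,4,5,6,7,8,9} on symbol L: members go to different blocks, giving {2,4,6,7} and {5,8,9}.
On input R, block {2,4,6,7} splits into {2,4} and {6,7}.
Stable partition: {1} | {2,4} | {5,8,9} | {6,7} — 4 equivalence classes.
2 and 6 end up in different blocks, so they are distinguishable. For instance, the string 'RL' is accepted from only 2.

No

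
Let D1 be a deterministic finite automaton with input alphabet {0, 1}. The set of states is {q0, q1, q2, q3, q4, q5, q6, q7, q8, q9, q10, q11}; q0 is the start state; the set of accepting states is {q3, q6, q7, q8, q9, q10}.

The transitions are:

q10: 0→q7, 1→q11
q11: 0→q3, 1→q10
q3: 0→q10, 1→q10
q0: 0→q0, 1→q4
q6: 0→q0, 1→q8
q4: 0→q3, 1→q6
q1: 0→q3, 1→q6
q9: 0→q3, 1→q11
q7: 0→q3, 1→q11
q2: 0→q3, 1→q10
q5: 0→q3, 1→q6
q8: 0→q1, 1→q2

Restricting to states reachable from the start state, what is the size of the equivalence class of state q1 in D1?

First remove the unreachable states {q5,q9}; 10 states remain.
Start with accepting vs non-accepting: {q3,q6,q7,q8,q10} | {q0,q1,q2,q4,q11}.
Split {q3,q6,q7,q8,q10} by δ(·,0) → {q3,q7,q10} and {q6,q8}.
Refine {q3,q7,q10} on symbol 1: members go to different blocks, giving {q7,q10} and {q3}.
Split {q7,q10} by δ(·,0) → {q7} and {q10}.
Split {q0,q1,q2,q4,q11} by δ(·,0) → {q1,q2,q4,q11} and {q0}.
On input 1, block {q1,q2,q4,q11} splits into {q1,q4} and {q2,q11}.
On input 0, block {q6,q8} splits into {q6} and {q8}.
Stable partition: {q7} | {q1,q4} | {q6} | {q3} | {q10} | {q0} | {q2,q11} | {q8} — 8 equivalence classes.
State q1 belongs to the block {q1,q4}, which has 2 states.

2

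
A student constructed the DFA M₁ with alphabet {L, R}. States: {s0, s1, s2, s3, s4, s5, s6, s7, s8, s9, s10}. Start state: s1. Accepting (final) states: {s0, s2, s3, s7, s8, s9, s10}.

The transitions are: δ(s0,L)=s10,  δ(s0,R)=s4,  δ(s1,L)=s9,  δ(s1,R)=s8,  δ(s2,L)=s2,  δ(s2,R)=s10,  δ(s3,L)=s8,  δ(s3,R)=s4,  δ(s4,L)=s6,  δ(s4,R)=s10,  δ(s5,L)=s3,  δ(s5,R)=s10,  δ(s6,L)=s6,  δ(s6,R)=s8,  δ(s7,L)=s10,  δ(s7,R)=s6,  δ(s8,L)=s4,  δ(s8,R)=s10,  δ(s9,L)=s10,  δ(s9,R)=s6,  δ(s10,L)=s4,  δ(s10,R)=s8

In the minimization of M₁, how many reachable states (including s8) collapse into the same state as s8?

States {s0,s2,s3,s5,s7} cannot be reached from the start state, so discard them.
Initial partition by acceptance: {s8,s9,s10} | {s1,s4,s6}.
On input L, block {s8,s9,s10} splits into {s8,s10} and {s9}.
Split {s1,s4,s6} by δ(·,L) → {s4,s6} and {s1}.
Stable partition: {s8,s10} | {s4,s6} | {s9} | {s1} — 4 equivalence classes.
The equivalence class containing s8 is {s8,s10}, of size 2.

2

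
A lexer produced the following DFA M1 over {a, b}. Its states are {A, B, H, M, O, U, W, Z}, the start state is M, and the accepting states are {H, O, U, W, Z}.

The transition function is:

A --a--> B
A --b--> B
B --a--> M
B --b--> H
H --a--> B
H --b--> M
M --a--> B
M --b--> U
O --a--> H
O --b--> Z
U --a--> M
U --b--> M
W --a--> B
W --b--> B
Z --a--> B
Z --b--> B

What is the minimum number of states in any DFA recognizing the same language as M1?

First remove the unreachable states {A,O,W,Z}; 4 states remain.
Initial partition by acceptance: {H,U} | {B,M}.
No further refinement is possible. Final partition (2 blocks): {H,U} | {B,M}.

2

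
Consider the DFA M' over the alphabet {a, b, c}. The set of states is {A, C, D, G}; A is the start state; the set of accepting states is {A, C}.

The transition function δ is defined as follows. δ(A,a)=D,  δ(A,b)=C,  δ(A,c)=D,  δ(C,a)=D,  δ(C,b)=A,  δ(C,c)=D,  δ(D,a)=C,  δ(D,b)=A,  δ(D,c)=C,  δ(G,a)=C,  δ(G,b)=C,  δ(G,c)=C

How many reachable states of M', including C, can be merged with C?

2

First remove the unreachable states {G}; 3 states remain.
Initial partition by acceptance: {A,C} | {D}.
The partition is now stable with 2 blocks: {A,C} | {D}.
State C belongs to the block {A,C}, which has 2 states.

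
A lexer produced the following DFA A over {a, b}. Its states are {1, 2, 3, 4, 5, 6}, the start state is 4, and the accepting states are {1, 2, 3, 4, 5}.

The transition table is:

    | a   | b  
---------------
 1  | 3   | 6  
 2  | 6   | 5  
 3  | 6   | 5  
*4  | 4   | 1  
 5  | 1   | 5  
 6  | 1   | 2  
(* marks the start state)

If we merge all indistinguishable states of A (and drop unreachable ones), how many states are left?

Initial partition by acceptance: {1,2,3,4,5} | {6}.
Split {1,2,3,4,5} by δ(·,a) → {1,4,5} and {2,3}.
Refine {1,4,5} on symbol a: members go to different blocks, giving {4,5} and {1}.
Split {4,5} by δ(·,a) → {4} and {5}.
The partition is now stable with 5 blocks: {4} | {6} | {2,3} | {1} | {5}.

5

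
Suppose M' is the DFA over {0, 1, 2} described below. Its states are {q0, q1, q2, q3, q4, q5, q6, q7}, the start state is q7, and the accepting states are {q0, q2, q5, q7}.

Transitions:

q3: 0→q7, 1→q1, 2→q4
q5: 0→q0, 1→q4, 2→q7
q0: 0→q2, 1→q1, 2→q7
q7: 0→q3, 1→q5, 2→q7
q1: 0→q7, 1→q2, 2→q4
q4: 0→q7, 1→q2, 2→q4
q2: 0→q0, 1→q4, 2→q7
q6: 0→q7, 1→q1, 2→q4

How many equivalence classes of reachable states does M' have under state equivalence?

4

First remove the unreachable states {q6}; 7 states remain.
Start with accepting vs non-accepting: {q0,q2,q5,q7} | {q1,q3,q4}.
Split {q0,q2,q5,q7} by δ(·,0) → {q0,q2,q5} and {q7}.
On input 1, block {q1,q3,q4} splits into {q1,q4} and {q3}.
The partition is now stable with 4 blocks: {q0,q2,q5} | {q1,q4} | {q7} | {q3}.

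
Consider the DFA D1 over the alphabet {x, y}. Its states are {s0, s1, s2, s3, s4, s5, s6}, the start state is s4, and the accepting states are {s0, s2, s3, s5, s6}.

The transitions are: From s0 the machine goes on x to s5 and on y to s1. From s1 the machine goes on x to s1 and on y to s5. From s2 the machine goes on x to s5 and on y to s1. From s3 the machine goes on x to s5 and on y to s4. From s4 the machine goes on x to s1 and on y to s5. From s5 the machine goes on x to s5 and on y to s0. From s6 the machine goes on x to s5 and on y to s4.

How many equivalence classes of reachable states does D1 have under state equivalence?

3

Reachable states from the start: {s0,s1,s4,s5}. Unreachable: {s2,s3,s6} — drop them.
Initial partition by acceptance: {s0,s5} | {s1,s4}.
On input y, block {s0,s5} splits into {s0} and {s5}.
Stable partition: {s0} | {s1,s4} | {s5} — 3 equivalence classes.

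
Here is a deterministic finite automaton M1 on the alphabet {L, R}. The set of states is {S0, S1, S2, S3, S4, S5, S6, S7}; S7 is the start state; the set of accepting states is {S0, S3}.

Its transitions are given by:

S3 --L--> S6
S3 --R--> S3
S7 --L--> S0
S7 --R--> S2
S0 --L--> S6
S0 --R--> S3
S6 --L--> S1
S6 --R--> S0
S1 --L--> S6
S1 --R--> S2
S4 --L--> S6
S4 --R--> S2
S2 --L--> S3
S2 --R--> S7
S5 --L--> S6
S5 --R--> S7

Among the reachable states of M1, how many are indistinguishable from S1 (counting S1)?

First remove the unreachable states {S4,S5}; 6 states remain.
Initial partition by acceptance: {S0,S3} | {S1,S2,S6,S7}.
Split {S1,S2,S6,S7} by δ(·,L) → {S1,S6} and {S2,S7}.
Refine {S1,S6} on symbol R: members go to different blocks, giving {S1} and {S6}.
Stable partition: {S0,S3} | {S1} | {S2,S7} | {S6} — 4 equivalence classes.
State S1 belongs to the block {S1}, which has 1 states.

1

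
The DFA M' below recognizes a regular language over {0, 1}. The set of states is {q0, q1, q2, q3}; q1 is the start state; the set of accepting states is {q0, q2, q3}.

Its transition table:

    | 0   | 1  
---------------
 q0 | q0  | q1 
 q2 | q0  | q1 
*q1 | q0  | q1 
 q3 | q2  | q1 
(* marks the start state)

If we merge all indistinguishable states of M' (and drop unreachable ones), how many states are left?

First remove the unreachable states {q2,q3}; 2 states remain.
Start with accepting vs non-accepting: {q0} | {q1}.
No further refinement is possible. Final partition (2 blocks): {q0} | {q1}.

2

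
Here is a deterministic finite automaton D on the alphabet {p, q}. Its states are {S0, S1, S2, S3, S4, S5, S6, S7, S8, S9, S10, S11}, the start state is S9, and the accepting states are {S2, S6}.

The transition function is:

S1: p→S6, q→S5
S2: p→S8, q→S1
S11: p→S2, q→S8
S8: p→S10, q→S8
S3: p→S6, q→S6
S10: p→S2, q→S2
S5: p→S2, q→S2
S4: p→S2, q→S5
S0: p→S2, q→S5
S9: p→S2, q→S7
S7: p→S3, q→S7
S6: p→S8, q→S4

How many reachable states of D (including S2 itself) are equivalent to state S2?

Reachable states from the start: {S1,S2,S3,S4,S5,S6,S7,S8,S9,S10}. Unreachable: {S0,S11} — drop them.
Initial partition by acceptance: {S2,S6} | {S1,S3,S4,S5,S7,S8,S9,S10}.
Refine {S1,S3,S4,S5,S7,S8,S9,S10} on symbol p: members go to different blocks, giving {S1,S3,S4,S5,S9,S10} and {S7,S8}.
On input q, block {S1,S3,S4,S5,S9,S10} splits into {S3,S5,S10} and {S1,S4} and {S9}.
Stable partition: {S2,S6} | {S3,S5,S10} | {S7,S8} | {S1,S4} | {S9} — 5 equivalence classes.
State S2 belongs to the block {S2,S6}, which has 2 states.

2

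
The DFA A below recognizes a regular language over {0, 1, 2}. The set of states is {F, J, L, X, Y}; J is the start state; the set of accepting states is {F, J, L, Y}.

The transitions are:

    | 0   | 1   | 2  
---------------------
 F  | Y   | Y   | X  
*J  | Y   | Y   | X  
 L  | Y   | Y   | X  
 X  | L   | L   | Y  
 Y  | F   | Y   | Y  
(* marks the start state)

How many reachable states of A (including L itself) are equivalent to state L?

3

Initial partition by acceptance: {F,J,L,Y} | {X}.
Split {F,J,L,Y} by δ(·,2) → {F,J,L} and {Y}.
No further refinement is possible. Final partition (3 blocks): {F,J,L} | {X} | {Y}.
State L belongs to the block {F,J,L}, which has 3 states.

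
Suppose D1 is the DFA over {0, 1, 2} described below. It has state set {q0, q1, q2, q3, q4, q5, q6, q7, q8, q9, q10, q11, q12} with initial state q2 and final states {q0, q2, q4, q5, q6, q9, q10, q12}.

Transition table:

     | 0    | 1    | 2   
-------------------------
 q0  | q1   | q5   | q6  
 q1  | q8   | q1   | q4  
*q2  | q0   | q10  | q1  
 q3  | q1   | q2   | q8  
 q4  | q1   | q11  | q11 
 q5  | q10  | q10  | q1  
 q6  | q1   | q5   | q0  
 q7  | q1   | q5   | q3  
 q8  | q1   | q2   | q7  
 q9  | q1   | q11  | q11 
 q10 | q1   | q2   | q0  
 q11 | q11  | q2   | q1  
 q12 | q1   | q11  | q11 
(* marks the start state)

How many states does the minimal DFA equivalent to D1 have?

Reachable states from the start: {q0,q1,q2,q3,q4,q5,q6,q7,q8,q10,q11}. Unreachable: {q9,q12} — drop them.
Start with accepting vs non-accepting: {q0,q2,q4,q5,q6,q10} | {q1,q3,q7,q8,q11}.
On input 0, block {q0,q2,q4,q5,q6,q10} splits into {q0,q4,q6,q10} and {q2,q5}.
Refine {q0,q4,q6,q10} on symbol 1: members go to different blocks, giving {q0,q6,q10} and {q4}.
Refine {q1,q3,q7,q8,q11} on symbol 1: members go to different blocks, giving {q3,q7,q8,q11} and {q1}.
Refine {q3,q7,q8,q11} on symbol 0: members go to different blocks, giving {q3,q7,q8} and {q11}.
The partition is now stable with 6 blocks: {q0,q6,q10} | {q3,q7,q8} | {q2,q5} | {q4} | {q1} | {q11}.

6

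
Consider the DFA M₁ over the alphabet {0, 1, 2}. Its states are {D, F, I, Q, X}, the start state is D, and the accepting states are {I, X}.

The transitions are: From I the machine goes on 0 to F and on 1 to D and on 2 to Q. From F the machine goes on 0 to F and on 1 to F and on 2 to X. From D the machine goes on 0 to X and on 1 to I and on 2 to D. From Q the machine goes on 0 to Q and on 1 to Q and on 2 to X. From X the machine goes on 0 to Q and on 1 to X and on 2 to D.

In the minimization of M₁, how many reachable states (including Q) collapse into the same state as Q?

All states are reachable from the start state.
Initial partition by acceptance: {I,X} | {D,F,Q}.
Split {I,X} by δ(·,1) → {I} and {X}.
Refine {D,F,Q} on symbol 0: members go to different blocks, giving {F,Q} and {D}.
No further refinement is possible. Final partition (4 blocks): {I} | {F,Q} | {X} | {D}.
The equivalence class containing Q is {F,Q}, of size 2.

2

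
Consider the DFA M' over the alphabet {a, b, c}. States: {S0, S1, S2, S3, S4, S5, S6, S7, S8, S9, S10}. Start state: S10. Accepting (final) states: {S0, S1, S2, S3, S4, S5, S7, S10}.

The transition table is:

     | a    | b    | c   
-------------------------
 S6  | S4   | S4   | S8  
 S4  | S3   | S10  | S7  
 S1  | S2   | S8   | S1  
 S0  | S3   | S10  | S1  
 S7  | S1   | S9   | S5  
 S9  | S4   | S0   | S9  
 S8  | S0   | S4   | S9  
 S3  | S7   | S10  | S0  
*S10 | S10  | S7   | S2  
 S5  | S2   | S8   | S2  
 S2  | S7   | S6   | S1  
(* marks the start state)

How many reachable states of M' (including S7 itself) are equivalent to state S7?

4

P0 = {S0,S1,S2,S3,S4,S5,S7,S10} | {S6,S8,S9}.
On input b, block {S0,S1,S2,S3,S4,S5,S7,S10} splits into {S0,S3,S4,S10} and {S1,S2,S5,S7}.
Split {S0,S3,S4,S10} by δ(·,a) → {S0,S4,S10} and {S3}.
Refine {S0,S4,S10} on symbol a: members go to different blocks, giving {S0,S4} and {S10}.
The partition is now stable with 5 blocks: {S0,S4} | {S6,S8,S9} | {S1,S2,S5,S7} | {S3} | {S10}.
The equivalence class containing S7 is {S1,S2,S5,S7}, of size 4.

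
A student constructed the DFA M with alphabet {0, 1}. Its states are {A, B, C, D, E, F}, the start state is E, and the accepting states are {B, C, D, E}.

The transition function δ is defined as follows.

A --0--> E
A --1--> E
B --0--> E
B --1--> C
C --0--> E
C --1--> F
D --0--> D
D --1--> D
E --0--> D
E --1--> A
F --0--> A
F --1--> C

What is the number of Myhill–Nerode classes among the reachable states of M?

3

Reachable states from the start: {A,D,E}. Unreachable: {B,C,F} — drop them.
P0 = {D,E} | {A}.
Split {D,E} by δ(·,1) → {D} and {E}.
No further refinement is possible. Final partition (3 blocks): {D} | {A} | {E}.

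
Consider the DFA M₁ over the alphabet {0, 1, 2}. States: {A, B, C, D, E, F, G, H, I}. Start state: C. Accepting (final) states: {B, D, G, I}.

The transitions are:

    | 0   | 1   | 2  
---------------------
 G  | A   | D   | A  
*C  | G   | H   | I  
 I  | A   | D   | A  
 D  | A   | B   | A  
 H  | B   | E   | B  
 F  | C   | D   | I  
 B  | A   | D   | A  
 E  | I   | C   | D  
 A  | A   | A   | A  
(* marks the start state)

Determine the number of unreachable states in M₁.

1

BFS from C reaches {A, B, C, D, E, G, H, I}; the 1 state(s) F are never visited.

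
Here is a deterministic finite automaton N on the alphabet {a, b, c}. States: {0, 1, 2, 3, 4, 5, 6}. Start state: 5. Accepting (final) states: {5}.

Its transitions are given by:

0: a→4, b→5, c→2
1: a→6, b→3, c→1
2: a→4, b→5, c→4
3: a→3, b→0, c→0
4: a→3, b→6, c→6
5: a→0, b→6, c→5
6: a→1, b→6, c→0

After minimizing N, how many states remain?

Initial partition by acceptance: {5} | {0,1,2,3,4,6}.
On input b, block {0,1,2,3,4,6} splits into {1,3,4,6} and {0,2}.
On input b, block {1,3,4,6} splits into {1,4,6} and {3}.
Refine {1,4,6} on symbol a: members go to different blocks, giving {1,6} and {4}.
Refine {1,6} on symbol b: members go to different blocks, giving {1} and {6}.
On input c, block {0,2} splits into {0} and {2}.
The partition is now stable with 7 blocks: {5} | {1} | {0} | {3} | {4} | {6} | {2}.

7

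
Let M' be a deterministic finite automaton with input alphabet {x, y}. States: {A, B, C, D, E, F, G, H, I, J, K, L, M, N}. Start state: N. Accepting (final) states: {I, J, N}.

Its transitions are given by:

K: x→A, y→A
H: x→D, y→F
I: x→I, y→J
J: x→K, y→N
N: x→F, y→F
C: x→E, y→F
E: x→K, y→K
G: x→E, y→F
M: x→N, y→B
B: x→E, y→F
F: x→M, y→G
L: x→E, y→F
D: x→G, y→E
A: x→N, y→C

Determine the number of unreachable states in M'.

Starting at N and following transitions, the reachable set is {A, B, C, E, F, G, K, M, N}. That leaves D, H, I, J, L unreachable — 5 in total.

5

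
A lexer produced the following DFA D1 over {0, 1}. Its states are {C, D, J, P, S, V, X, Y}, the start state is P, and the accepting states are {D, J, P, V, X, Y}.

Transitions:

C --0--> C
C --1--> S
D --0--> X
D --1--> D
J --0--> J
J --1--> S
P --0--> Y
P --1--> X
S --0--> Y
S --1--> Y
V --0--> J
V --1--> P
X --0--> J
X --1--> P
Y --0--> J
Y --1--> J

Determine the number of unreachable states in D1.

BFS from P reaches {J, P, S, X, Y}; the 3 state(s) C, D, V are never visited.

3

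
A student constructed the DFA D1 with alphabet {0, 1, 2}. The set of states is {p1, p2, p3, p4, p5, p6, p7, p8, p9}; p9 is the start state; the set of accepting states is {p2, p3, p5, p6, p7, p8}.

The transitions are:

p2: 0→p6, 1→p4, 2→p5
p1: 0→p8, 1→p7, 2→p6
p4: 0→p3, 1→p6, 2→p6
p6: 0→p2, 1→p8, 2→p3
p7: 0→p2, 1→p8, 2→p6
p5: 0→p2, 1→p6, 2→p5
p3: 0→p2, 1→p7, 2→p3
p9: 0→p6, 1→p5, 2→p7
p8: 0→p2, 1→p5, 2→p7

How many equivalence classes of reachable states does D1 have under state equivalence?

3

States {p1} cannot be reached from the start state, so discard them.
Initial partition by acceptance: {p2,p3,p5,p6,p7,p8} | {p4,p9}.
Split {p2,p3,p5,p6,p7,p8} by δ(·,1) → {p3,p5,p6,p7,p8} and {p2}.
The partition is now stable with 3 blocks: {p3,p5,p6,p7,p8} | {p4,p9} | {p2}.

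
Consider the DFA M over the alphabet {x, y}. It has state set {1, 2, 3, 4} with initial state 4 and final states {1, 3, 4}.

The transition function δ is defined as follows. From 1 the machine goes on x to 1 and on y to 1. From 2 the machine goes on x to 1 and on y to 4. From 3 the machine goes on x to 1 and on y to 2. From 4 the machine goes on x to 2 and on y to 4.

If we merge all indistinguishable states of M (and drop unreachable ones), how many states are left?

3

States {3} cannot be reached from the start state, so discard them.
P0 = {1,4} | {2}.
Split {1,4} by δ(·,x) → {1} and {4}.
The partition is now stable with 3 blocks: {1} | {2} | {4}.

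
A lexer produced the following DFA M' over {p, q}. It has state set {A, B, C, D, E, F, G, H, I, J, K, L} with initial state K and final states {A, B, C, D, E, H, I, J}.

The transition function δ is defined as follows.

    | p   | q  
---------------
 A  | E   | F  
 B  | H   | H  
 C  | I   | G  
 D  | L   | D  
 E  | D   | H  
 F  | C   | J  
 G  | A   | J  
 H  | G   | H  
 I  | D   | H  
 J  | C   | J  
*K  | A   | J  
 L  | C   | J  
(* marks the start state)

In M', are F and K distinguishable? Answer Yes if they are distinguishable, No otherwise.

No

States {B} cannot be reached from the start state, so discard them.
Initial partition by acceptance: {A,C,D,E,H,I,J} | {F,G,K,L}.
On input p, block {A,C,D,E,H,I,J} splits into {A,C,E,I,J} and {D,H}.
Split {A,C,E,I,J} by δ(·,p) → {A,C,J} and {E,I}.
On input p, block {A,C,J} splits into {A,C} and {J}.
The partition is now stable with 5 blocks: {A,C} | {F,G,K,L} | {D,H} | {E,I} | {J}.
F and K lie in the same block of the stable partition, so they are equivalent — no string distinguishes them.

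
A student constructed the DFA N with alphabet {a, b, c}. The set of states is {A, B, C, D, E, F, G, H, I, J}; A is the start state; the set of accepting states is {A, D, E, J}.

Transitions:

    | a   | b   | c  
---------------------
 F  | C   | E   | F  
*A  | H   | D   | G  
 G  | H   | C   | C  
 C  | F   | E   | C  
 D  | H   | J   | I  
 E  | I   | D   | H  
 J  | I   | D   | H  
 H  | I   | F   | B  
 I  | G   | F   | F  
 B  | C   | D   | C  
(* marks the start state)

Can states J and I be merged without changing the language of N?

No

All states are reachable from the start state.
P0 = {A,D,E,J} | {B,C,F,G,H,I}.
On input b, block {B,C,F,G,H,I} splits into {B,C,F} and {G,H,I}.
Stable partition: {A,D,E,J} | {B,C,F} | {G,H,I} — 3 equivalence classes.
J and I end up in different blocks, so they are distinguishable. For instance, the string 'ε' is accepted from only J.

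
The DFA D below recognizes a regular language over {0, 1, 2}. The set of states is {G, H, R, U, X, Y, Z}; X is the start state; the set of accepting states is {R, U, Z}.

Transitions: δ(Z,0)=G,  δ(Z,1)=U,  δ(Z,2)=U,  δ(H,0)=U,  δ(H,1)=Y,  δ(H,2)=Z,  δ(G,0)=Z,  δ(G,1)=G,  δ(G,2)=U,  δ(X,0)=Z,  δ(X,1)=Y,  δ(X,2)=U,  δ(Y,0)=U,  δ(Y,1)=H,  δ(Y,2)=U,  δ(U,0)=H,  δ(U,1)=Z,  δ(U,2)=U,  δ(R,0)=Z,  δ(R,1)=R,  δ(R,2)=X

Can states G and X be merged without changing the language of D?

First remove the unreachable states {R}; 6 states remain.
P0 = {U,Z} | {G,H,X,Y}.
The partition is now stable with 2 blocks: {U,Z} | {G,H,X,Y}.
G and X lie in the same block of the stable partition, so they are equivalent — no string distinguishes them.

Yes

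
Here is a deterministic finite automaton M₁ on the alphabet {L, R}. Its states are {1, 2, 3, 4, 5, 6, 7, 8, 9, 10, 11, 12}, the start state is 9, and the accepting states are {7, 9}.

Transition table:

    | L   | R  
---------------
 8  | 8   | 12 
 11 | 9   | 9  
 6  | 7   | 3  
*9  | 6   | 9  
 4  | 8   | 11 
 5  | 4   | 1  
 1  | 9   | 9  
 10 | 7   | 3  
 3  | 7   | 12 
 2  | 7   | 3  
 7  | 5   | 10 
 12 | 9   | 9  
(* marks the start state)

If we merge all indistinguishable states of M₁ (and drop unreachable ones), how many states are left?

6

Reachable states from the start: {1,3,4,5,6,7,8,9,10,11,12}. Unreachable: {2} — drop them.
Initial partition by acceptance: {7,9} | {1,3,4,5,6,8,10,11,12}.
Refine {7,9} on symbol R: members go to different blocks, giving {7} and {9}.
Split {1,3,4,5,6,8,10,11,12} by δ(·,L) → {1,11,12} and {3,6,10} and {4,5,8}.
Refine {3,6,10} on symbol R: members go to different blocks, giving {6,10} and {3}.
The partition is now stable with 6 blocks: {7} | {1,11,12} | {9} | {6,10} | {4,5,8} | {3}.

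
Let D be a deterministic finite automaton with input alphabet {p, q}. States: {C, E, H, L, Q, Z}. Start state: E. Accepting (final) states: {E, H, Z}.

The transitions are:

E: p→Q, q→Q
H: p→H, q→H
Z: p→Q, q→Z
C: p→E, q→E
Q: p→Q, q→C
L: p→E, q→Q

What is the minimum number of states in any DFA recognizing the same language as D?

3

Reachable states from the start: {C,E,Q}. Unreachable: {H,L,Z} — drop them.
Start with accepting vs non-accepting: {E} | {C,Q}.
Refine {C,Q} on symbol p: members go to different blocks, giving {Q} and {C}.
Stable partition: {E} | {Q} | {C} — 3 equivalence classes.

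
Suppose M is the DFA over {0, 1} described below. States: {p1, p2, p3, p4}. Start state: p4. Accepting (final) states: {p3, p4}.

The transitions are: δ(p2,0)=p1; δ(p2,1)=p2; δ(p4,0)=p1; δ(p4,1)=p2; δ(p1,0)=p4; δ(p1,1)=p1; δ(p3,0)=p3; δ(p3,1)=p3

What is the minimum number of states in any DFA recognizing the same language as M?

3

States {p3} cannot be reached from the start state, so discard them.
Initial partition by acceptance: {p4} | {p1,p2}.
Refine {p1,p2} on symbol 0: members go to different blocks, giving {p1} and {p2}.
No further refinement is possible. Final partition (3 blocks): {p4} | {p1} | {p2}.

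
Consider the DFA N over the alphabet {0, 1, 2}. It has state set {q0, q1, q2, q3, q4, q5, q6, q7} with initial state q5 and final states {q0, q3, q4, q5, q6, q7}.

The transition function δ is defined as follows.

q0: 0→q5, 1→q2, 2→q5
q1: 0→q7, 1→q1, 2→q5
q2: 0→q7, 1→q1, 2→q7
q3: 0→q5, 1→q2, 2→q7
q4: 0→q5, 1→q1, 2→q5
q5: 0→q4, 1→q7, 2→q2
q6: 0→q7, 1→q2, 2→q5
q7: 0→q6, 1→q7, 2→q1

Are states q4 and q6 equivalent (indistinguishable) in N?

Yes

First remove the unreachable states {q0,q3}; 6 states remain.
Initial partition by acceptance: {q4,q5,q6,q7} | {q1,q2}.
On input 1, block {q4,q5,q6,q7} splits into {q4,q6} and {q5,q7}.
Stable partition: {q4,q6} | {q1,q2} | {q5,q7} — 3 equivalence classes.
q4 and q6 lie in the same block of the stable partition, so they are equivalent — no string distinguishes them.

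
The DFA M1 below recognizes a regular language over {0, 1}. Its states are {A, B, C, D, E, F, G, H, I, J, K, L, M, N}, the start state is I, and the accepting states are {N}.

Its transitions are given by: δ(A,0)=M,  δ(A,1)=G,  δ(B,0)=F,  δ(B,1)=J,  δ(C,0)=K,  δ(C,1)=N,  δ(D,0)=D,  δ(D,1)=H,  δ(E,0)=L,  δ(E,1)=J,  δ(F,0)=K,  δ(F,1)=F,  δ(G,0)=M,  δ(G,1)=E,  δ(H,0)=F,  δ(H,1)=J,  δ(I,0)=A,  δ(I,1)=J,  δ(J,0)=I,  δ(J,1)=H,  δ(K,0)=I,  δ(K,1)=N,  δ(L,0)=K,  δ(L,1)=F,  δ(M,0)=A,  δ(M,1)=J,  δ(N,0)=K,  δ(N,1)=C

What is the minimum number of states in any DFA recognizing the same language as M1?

7

Reachable states from the start: {A,C,E,F,G,H,I,J,K,L,M,N}. Unreachable: {B,D} — drop them.
Initial partition by acceptance: {N} | {A,C,E,F,G,H,I,J,K,L,M}.
Split {A,C,E,F,G,H,I,J,K,L,M} by δ(·,1) → {A,E,F,G,H,I,J,L,M} and {C,K}.
Split {A,E,F,G,H,I,J,L,M} by δ(·,0) → {A,E,G,H,I,J,M} and {F,L}.
Split {A,E,G,H,I,J,M} by δ(·,0) → {A,G,I,J,M} and {E,H}.
Refine {A,G,I,J,M} on symbol 1: members go to different blocks, giving {A,I,M} and {G,J}.
Split {C,K} by δ(·,0) → {C} and {K}.
No further refinement is possible. Final partition (7 blocks): {N} | {A,I,M} | {C} | {F,L} | {E,H} | {G,J} | {K}.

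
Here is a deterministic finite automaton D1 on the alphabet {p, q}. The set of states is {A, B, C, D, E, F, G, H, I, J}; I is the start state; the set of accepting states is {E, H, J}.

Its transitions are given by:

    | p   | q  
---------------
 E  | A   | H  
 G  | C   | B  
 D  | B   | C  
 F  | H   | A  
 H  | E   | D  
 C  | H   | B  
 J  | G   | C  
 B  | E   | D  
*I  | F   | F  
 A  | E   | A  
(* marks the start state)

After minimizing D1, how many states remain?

First remove the unreachable states {G,J}; 8 states remain.
Initial partition by acceptance: {E,H} | {A,B,C,D,F,I}.
Refine {E,H} on symbol p: members go to different blocks, giving {E} and {H}.
Split {A,B,C,D,F,I} by δ(·,p) → {A,B} and {C,F} and {D,I}.
Refine {A,B} on symbol q: members go to different blocks, giving {A} and {B}.
On input q, block {C,F} splits into {C} and {F}.
Refine {D,I} on symbol p: members go to different blocks, giving {D} and {I}.
The partition is now stable with 8 blocks: {E} | {A} | {H} | {C} | {D} | {B} | {F} | {I}.

8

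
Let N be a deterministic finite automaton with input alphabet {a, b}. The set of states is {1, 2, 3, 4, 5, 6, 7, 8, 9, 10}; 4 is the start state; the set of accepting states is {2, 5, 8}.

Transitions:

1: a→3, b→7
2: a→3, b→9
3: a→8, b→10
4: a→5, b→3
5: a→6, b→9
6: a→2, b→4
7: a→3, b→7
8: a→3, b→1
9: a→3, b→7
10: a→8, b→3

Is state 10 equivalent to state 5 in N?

All states are reachable from the start state.
P0 = {2,5,8} | {1,3,4,6,7,9,10}.
On input a, block {1,3,4,6,7,9,10} splits into {3,4,6,10} and {1,7,9}.
No further refinement is possible. Final partition (3 blocks): {2,5,8} | {3,4,6,10} | {1,7,9}.
10 and 5 end up in different blocks, so they are distinguishable. For instance, the string 'ε' is accepted from only 5.

No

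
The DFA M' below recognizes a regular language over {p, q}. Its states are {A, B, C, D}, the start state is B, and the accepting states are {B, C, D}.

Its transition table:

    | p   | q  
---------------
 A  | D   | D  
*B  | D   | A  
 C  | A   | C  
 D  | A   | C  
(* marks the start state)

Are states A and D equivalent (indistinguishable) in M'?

No

Every state is reachable, so we keep all 4.
P0 = {B,C,D} | {A}.
On input p, block {B,C,D} splits into {C,D} and {B}.
No further refinement is possible. Final partition (3 blocks): {C,D} | {A} | {B}.
A and D end up in different blocks, so they are distinguishable. For instance, the string 'ε' is accepted from only D.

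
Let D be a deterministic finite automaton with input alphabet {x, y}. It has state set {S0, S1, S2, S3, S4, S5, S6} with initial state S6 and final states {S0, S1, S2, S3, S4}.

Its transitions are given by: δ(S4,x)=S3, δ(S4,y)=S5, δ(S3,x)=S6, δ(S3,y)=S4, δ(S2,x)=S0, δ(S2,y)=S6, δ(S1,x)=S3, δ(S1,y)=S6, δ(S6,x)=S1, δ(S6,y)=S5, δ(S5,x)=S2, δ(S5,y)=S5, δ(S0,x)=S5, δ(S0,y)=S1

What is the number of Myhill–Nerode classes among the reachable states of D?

All states are reachable from the start state.
P0 = {S0,S1,S2,S3,S4} | {S5,S6}.
On input x, block {S0,S1,S2,S3,S4} splits into {S1,S2,S4} and {S0,S3}.
No further refinement is possible. Final partition (3 blocks): {S1,S2,S4} | {S5,S6} | {S0,S3}.

3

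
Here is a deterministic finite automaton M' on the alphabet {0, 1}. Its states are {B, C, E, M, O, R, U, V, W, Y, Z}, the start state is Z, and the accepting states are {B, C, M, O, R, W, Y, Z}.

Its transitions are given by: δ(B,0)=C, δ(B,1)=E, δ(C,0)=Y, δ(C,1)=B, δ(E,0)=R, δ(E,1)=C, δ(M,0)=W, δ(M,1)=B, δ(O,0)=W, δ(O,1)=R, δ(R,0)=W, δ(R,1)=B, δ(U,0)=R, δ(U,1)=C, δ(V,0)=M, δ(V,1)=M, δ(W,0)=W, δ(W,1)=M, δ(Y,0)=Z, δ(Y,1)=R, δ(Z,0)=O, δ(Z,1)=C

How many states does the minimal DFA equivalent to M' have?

4

States {U,V} cannot be reached from the start state, so discard them.
P0 = {B,C,M,O,R,W,Y,Z} | {E}.
Refine {B,C,M,O,R,W,Y,Z} on symbol 1: members go to different blocks, giving {C,M,O,R,W,Y,Z} and {B}.
Split {C,M,O,R,W,Y,Z} by δ(·,1) → {O,W,Y,Z} and {C,M,R}.
No further refinement is possible. Final partition (4 blocks): {O,W,Y,Z} | {E} | {B} | {C,M,R}.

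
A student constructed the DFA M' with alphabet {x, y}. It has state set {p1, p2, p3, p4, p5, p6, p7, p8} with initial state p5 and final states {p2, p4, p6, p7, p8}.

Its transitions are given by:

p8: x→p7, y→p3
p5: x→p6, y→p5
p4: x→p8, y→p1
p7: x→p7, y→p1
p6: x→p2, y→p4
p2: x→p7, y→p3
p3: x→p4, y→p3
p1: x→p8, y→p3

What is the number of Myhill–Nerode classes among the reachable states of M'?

All states are reachable from the start state.
P0 = {p2,p4,p6,p7,p8} | {p1,p3,p5}.
Refine {p2,p4,p6,p7,p8} on symbol y: members go to different blocks, giving {p2,p4,p7,p8} and {p6}.
On input x, block {p1,p3,p5} splits into {p1,p3} and {p5}.
The partition is now stable with 4 blocks: {p2,p4,p7,p8} | {p1,p3} | {p6} | {p5}.

4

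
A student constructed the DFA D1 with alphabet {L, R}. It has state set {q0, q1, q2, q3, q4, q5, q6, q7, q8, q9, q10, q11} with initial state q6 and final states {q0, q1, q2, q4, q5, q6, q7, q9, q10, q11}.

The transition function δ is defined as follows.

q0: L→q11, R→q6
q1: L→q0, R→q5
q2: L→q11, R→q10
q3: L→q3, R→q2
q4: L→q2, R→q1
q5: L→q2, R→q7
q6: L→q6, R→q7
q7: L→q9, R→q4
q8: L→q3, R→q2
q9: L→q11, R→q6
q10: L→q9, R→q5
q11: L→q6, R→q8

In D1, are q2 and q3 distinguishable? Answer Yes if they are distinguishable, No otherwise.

Start with accepting vs non-accepting: {q0,q1,q2,q4,q5,q6,q7,q9,q10,q11} | {q3,q8}.
Split {q0,q1,q2,q4,q5,q6,q7,q9,q10,q11} by δ(·,R) → {q0,q1,q2,q4,q5,q6,q7,q9,q10} and {q11}.
On input L, block {q0,q1,q2,q4,q5,q6,q7,q9,q10} splits into {q1,q4,q5,q6,q7,q10} and {q0,q2,q9}.
Split {q1,q4,q5,q6,q7,q10} by δ(·,L) → {q1,q4,q5,q7,q10} and {q6}.
Split {q0,q2,q9} by δ(·,R) → {q0,q9} and {q2}.
Split {q1,q4,q5,q7,q10} by δ(·,L) → {q1,q7,q10} and {q4,q5}.
Stable partition: {q1,q7,q10} | {q3,q8} | {q11} | {q0,q9} | {q6} | {q2} | {q4,q5} — 7 equivalence classes.
q2 and q3 end up in different blocks, so they are distinguishable. For instance, the string 'ε' is accepted from only q2.

Yes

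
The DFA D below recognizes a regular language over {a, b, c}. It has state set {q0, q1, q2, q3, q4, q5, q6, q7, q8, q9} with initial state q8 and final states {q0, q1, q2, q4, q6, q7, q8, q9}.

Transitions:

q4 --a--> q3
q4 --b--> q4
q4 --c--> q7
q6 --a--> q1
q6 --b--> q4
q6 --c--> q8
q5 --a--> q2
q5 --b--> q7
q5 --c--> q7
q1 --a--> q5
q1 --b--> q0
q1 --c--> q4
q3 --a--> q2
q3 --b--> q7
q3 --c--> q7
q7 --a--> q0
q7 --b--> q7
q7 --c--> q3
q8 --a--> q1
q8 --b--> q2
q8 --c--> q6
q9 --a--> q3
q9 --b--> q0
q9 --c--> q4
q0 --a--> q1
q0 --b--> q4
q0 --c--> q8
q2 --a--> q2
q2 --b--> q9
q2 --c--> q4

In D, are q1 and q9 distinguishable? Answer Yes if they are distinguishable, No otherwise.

No

All states are reachable from the start state.
P0 = {q0,q1,q2,q4,q6,q7,q8,q9} | {q3,q5}.
Refine {q0,q1,q2,q4,q6,q7,q8,q9} on symbol a: members go to different blocks, giving {q0,q2,q6,q7,q8} and {q1,q4,q9}.
Split {q0,q2,q6,q7,q8} by δ(·,a) → {q0,q6,q8} and {q2,q7}.
On input b, block {q0,q6,q8} splits into {q0,q6} and {q8}.
Split {q1,q4,q9} by δ(·,b) → {q1,q9} and {q4}.
On input a, block {q2,q7} splits into {q2} and {q7}.
No further refinement is possible. Final partition (7 blocks): {q0,q6} | {q3,q5} | {q1,q9} | {q2} | {q8} | {q4} | {q7}.
q1 and q9 lie in the same block of the stable partition, so they are equivalent — no string distinguishes them.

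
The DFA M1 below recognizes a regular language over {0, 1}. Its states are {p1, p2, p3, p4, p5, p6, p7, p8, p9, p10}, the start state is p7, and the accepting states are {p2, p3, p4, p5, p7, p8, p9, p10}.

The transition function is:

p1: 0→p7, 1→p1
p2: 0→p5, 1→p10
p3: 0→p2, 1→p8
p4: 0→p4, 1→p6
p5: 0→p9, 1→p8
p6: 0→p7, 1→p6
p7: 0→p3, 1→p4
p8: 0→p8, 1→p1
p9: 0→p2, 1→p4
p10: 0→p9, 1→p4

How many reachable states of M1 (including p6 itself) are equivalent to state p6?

2

Initial partition by acceptance: {p2,p3,p4,p5,p7,p8,p9,p10} | {p1,p6}.
On input 1, block {p2,p3,p4,p5,p7,p8,p9,p10} splits into {p2,p3,p5,p7,p9,p10} and {p4,p8}.
On input 1, block {p2,p3,p5,p7,p9,p10} splits into {p3,p5,p7,p9,p10} and {p2}.
Split {p3,p5,p7,p9,p10} by δ(·,0) → {p5,p7,p10} and {p3,p9}.
The partition is now stable with 5 blocks: {p5,p7,p10} | {p1,p6} | {p4,p8} | {p2} | {p3,p9}.
State p6 belongs to the block {p1,p6}, which has 2 states.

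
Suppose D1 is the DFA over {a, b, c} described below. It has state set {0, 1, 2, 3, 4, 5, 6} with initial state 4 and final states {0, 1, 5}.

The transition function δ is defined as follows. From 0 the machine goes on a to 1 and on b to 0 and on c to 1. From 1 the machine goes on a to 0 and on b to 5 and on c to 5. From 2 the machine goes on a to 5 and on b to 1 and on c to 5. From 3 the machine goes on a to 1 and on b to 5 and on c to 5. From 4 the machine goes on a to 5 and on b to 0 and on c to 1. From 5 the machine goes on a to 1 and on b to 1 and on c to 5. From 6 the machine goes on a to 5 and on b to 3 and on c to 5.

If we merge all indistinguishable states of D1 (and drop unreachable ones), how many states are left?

Reachable states from the start: {0,1,4,5}. Unreachable: {2,3,6} — drop them.
P0 = {0,1,5} | {4}.
No further refinement is possible. Final partition (2 blocks): {0,1,5} | {4}.

2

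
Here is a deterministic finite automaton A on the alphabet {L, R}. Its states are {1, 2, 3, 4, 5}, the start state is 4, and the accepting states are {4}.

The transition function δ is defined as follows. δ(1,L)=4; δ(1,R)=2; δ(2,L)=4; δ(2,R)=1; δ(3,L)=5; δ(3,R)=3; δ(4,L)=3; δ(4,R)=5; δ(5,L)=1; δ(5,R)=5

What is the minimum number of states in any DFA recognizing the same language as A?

4

All states are reachable from the start state.
P0 = {4} | {1,2,3,5}.
Split {1,2,3,5} by δ(·,L) → {1,2} and {3,5}.
Refine {3,5} on symbol L: members go to different blocks, giving {3} and {5}.
The partition is now stable with 4 blocks: {4} | {1,2} | {3} | {5}.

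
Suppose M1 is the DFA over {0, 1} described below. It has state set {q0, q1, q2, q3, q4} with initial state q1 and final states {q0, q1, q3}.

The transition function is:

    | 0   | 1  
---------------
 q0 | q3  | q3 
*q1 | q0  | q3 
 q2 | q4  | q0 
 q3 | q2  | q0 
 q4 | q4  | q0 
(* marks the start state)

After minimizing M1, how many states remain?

4

Start with accepting vs non-accepting: {q0,q1,q3} | {q2,q4}.
Split {q0,q1,q3} by δ(·,0) → {q0,q1} and {q3}.
On input 0, block {q0,q1} splits into {q0} and {q1}.
The partition is now stable with 4 blocks: {q0} | {q2,q4} | {q3} | {q1}.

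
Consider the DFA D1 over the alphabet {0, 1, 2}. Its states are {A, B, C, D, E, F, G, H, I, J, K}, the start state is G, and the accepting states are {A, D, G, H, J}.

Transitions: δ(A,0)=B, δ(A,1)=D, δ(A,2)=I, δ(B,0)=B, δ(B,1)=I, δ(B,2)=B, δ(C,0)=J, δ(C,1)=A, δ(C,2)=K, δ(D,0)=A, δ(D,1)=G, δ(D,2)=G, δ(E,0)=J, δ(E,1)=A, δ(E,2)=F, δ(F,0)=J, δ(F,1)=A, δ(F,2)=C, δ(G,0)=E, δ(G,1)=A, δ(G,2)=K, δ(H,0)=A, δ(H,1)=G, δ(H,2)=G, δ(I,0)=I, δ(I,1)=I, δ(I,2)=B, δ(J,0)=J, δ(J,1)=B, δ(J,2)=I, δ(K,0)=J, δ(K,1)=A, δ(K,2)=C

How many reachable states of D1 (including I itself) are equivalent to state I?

2

States {H} cannot be reached from the start state, so discard them.
P0 = {A,D,G,J} | {B,C,E,F,I,K}.
On input 0, block {A,D,G,J} splits into {A,G} and {D,J}.
Refine {A,G} on symbol 1: members go to different blocks, giving {A} and {G}.
Split {B,C,E,F,I,K} by δ(·,0) → {C,E,F,K} and {B,I}.
Split {D,J} by δ(·,0) → {D} and {J}.
Stable partition: {A} | {C,E,F,K} | {D} | {G} | {B,I} | {J} — 6 equivalence classes.
The equivalence class containing I is {B,I}, of size 2.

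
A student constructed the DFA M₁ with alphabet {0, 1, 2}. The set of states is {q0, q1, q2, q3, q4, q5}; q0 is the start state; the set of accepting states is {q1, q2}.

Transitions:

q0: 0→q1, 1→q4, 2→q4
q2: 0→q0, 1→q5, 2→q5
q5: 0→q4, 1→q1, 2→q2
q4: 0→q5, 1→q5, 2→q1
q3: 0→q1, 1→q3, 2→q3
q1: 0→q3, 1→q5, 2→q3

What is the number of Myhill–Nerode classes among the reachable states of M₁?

6

All states are reachable from the start state.
P0 = {q1,q2} | {q0,q3,q4,q5}.
Split {q0,q3,q4,q5} by δ(·,0) → {q0,q3} and {q4,q5}.
On input 2, block {q1,q2} splits into {q1} and {q2}.
On input 1, block {q0,q3} splits into {q0} and {q3}.
Refine {q4,q5} on symbol 1: members go to different blocks, giving {q4} and {q5}.
The partition is now stable with 6 blocks: {q1} | {q0} | {q4} | {q2} | {q3} | {q5}.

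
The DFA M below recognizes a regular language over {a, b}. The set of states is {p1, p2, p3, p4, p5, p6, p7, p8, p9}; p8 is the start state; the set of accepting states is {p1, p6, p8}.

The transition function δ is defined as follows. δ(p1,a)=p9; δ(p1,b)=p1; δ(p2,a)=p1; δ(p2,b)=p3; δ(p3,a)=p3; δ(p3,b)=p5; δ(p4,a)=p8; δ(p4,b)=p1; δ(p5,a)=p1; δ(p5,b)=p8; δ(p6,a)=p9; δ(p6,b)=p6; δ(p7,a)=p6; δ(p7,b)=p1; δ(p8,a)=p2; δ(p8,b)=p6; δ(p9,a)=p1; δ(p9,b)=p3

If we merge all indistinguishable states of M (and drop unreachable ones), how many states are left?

Reachable states from the start: {p1,p2,p3,p5,p6,p8,p9}. Unreachable: {p4,p7} — drop them.
Initial partition by acceptance: {p1,p6,p8} | {p2,p3,p5,p9}.
Split {p2,p3,p5,p9} by δ(·,a) → {p2,p5,p9} and {p3}.
Split {p2,p5,p9} by δ(·,b) → {p2,p9} and {p5}.
The partition is now stable with 4 blocks: {p1,p6,p8} | {p2,p9} | {p3} | {p5}.

4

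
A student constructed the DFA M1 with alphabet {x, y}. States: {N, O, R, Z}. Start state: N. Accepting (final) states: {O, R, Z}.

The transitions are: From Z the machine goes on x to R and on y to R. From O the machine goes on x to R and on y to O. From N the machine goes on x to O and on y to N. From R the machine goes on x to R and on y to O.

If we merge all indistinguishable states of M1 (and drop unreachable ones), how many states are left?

First remove the unreachable states {Z}; 3 states remain.
P0 = {O,R} | {N}.
Stable partition: {O,R} | {N} — 2 equivalence classes.

2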